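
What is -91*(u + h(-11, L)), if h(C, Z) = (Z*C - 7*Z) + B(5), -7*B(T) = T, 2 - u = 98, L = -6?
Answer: -1027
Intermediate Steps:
u = -96 (u = 2 - 1*98 = 2 - 98 = -96)
B(T) = -T/7
h(C, Z) = -5/7 - 7*Z + C*Z (h(C, Z) = (Z*C - 7*Z) - 1/7*5 = (C*Z - 7*Z) - 5/7 = (-7*Z + C*Z) - 5/7 = -5/7 - 7*Z + C*Z)
-91*(u + h(-11, L)) = -91*(-96 + (-5/7 - 7*(-6) - 11*(-6))) = -91*(-96 + (-5/7 + 42 + 66)) = -91*(-96 + 751/7) = -91*79/7 = -1027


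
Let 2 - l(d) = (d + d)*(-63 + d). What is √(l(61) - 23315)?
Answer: I*√23069 ≈ 151.88*I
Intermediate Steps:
l(d) = 2 - 2*d*(-63 + d) (l(d) = 2 - (d + d)*(-63 + d) = 2 - 2*d*(-63 + d))
√(l(61) - 23315) = √((2 - 2*61² + 126*61) - 23315) = √((2 - 2*3721 + 7686) - 23315) = √((2 - 7442 + 7686) - 23315) = √(246 - 23315) = √(-23069) = I*√23069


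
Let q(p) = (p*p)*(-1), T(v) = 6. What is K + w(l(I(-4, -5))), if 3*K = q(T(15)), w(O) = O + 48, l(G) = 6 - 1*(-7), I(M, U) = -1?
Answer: 49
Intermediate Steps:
l(G) = 13 (l(G) = 6 + 7 = 13)
q(p) = -p**2 (q(p) = p**2*(-1) = -p**2)
w(O) = 48 + O
K = -12 (K = (-1*6**2)/3 = (-1*36)/3 = (1/3)*(-36) = -12)
K + w(l(I(-4, -5))) = -12 + (48 + 13) = -12 + 61 = 49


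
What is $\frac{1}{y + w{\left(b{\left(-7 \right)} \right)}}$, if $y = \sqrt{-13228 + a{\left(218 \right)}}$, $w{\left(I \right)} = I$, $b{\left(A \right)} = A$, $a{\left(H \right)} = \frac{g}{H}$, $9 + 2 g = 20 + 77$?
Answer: $- \frac{763}{1447171} - \frac{i \sqrt{157159470}}{1447171} \approx -0.00052724 - 0.0086626 i$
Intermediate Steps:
$g = 44$ ($g = - \frac{9}{2} + \frac{20 + 77}{2} = - \frac{9}{2} + \frac{1}{2} \cdot 97 = - \frac{9}{2} + \frac{97}{2} = 44$)
$a{\left(H \right)} = \frac{44}{H}$
$y = \frac{i \sqrt{157159470}}{109}$ ($y = \sqrt{-13228 + \frac{44}{218}} = \sqrt{-13228 + 44 \cdot \frac{1}{218}} = \sqrt{-13228 + \frac{22}{109}} = \sqrt{- \frac{1441830}{109}} = \frac{i \sqrt{157159470}}{109} \approx 115.01 i$)
$\frac{1}{y + w{\left(b{\left(-7 \right)} \right)}} = \frac{1}{\frac{i \sqrt{157159470}}{109} - 7} = \frac{1}{-7 + \frac{i \sqrt{157159470}}{109}}$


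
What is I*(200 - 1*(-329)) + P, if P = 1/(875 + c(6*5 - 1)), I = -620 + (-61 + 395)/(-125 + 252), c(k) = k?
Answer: -37495003569/114808 ≈ -3.2659e+5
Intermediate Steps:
I = -78406/127 (I = -620 + 334/127 = -78406/127 ≈ -617.37)
P = 1/904 (P = 1/(875 + (6*5 - 1)) = 1/(875 + (30 - 1)) = 1/(875 + 29) = 1/904 ≈ 0.0011062)
I*(200 - 1*(-329)) + P = -78406*(200 - 1*(-329))/127 + 1/904 = -78406*(200 + 329)/127 + 1/904 = -78406/127*529 + 1/904 = -41476774/127 + 1/904 = -37495003569/114808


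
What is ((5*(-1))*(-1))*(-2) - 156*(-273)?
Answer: 42578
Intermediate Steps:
((5*(-1))*(-1))*(-2) - 156*(-273) = -5*(-1)*(-2) + 42588 = 5*(-2) + 42588 = -10 + 42588 = 42578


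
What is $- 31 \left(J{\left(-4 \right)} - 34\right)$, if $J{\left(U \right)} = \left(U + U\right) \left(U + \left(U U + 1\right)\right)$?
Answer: $4278$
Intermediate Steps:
$J{\left(U \right)} = 2 U \left(1 + U + U^{2}\right)$ ($J{\left(U \right)} = 2 U \left(U + \left(U^{2} + 1\right)\right) = 2 U \left(U + \left(1 + U^{2}\right)\right) = 2 U \left(1 + U + U^{2}\right)$)
$- 31 \left(J{\left(-4 \right)} - 34\right) = - 31 \left(2 \left(-4\right) \left(1 - 4 + \left(-4\right)^{2}\right) - 34\right) = - 31 \left(2 \left(-4\right) \left(1 - 4 + 16\right) - 34\right) = - 31 \left(2 \left(-4\right) 13 - 34\right) = - 31 \left(-104 - 34\right) = \left(-31\right) \left(-138\right) = 4278$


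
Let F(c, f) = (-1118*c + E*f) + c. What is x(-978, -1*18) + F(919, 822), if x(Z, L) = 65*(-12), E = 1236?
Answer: -11311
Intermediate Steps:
x(Z, L) = -780
F(c, f) = -1117*c + 1236*f (F(c, f) = (-1118*c + 1236*f) + c = -1117*c + 1236*f)
x(-978, -1*18) + F(919, 822) = -780 + (-1117*919 + 1236*822) = -780 + (-1026523 + 1015992) = -780 - 10531 = -11311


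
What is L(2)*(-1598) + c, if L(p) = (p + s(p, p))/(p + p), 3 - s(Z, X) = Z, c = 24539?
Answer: 46681/2 ≈ 23341.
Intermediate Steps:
s(Z, X) = 3 - Z
L(p) = 3/(2*p) (L(p) = (p + (3 - p))/(p + p) = 3/((2*p)) = 3*(1/(2*p)) = 3/(2*p))
L(2)*(-1598) + c = ((3/2)/2)*(-1598) + 24539 = ((3/2)*(½))*(-1598) + 24539 = (¾)*(-1598) + 24539 = -2397/2 + 24539 = 46681/2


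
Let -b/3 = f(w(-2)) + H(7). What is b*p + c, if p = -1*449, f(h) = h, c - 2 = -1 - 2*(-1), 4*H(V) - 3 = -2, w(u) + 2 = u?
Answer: -20193/4 ≈ -5048.3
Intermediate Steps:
w(u) = -2 + u
H(V) = ¼ (H(V) = ¾ + (¼)*(-2) = ¾ - ½ = ¼)
c = 3 (c = 2 + (-1 - 2*(-1)) = 2 + (-1 + 2) = 2 + 1 = 3)
p = -449
b = 45/4 (b = -3*((-2 - 2) + ¼) = -3*(-4 + ¼) = -3*(-15/4) = 45/4 ≈ 11.250)
b*p + c = (45/4)*(-449) + 3 = -20205/4 + 3 = -20193/4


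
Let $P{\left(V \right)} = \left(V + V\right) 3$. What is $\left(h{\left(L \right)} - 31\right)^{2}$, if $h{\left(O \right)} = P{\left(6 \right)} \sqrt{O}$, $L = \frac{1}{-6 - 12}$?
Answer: $889 - 372 i \sqrt{2} \approx 889.0 - 526.09 i$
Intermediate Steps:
$P{\left(V \right)} = 6 V$ ($P{\left(V \right)} = 2 V 3 = 6 V$)
$L = - \frac{1}{18}$ ($L = \frac{1}{-18} = - \frac{1}{18} \approx -0.055556$)
$h{\left(O \right)} = 36 \sqrt{O}$ ($h{\left(O \right)} = 6 \cdot 6 \sqrt{O} = 36 \sqrt{O}$)
$\left(h{\left(L \right)} - 31\right)^{2} = \left(36 \sqrt{- \frac{1}{18}} - 31\right)^{2} = \left(36 \frac{i \sqrt{2}}{6} - 31\right)^{2} = \left(6 i \sqrt{2} - 31\right)^{2} = \left(-31 + 6 i \sqrt{2}\right)^{2}$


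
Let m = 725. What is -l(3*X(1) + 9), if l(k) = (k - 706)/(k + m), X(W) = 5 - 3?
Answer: 691/740 ≈ 0.93378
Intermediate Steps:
X(W) = 2
l(k) = (-706 + k)/(725 + k) (l(k) = (k - 706)/(k + 725) = (-706 + k)/(725 + k))
-l(3*X(1) + 9) = -(-706 + (3*2 + 9))/(725 + (3*2 + 9)) = -(-706 + (6 + 9))/(725 + (6 + 9)) = -(-706 + 15)/(725 + 15) = -(-691)/740 = -1*(-691/740) = 691/740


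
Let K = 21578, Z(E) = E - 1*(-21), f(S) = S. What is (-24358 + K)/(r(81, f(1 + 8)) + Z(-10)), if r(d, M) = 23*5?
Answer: -1390/63 ≈ -22.063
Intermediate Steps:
r(d, M) = 115
Z(E) = 21 + E (Z(E) = E + 21 = 21 + E)
(-24358 + K)/(r(81, f(1 + 8)) + Z(-10)) = (-24358 + 21578)/(115 + (21 - 10)) = -2780/(115 + 11) = -2780/126 = -2780*1/126 = -1390/63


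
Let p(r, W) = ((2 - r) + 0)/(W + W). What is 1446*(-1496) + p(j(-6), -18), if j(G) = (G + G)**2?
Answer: -38937817/18 ≈ -2.1632e+6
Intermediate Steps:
j(G) = 4*G**2 (j(G) = (2*G)**2 = 4*G**2)
p(r, W) = (2 - r)/(2*W) (p(r, W) = (2 - r)/((2*W)) = (2 - r)*(1/(2*W)) = (2 - r)/(2*W))
1446*(-1496) + p(j(-6), -18) = 1446*(-1496) + (1/2)*(2 - 4*(-6)**2)/(-18) = -2163216 + (1/2)*(-1/18)*(2 - 4*36) = -2163216 + (1/2)*(-1/18)*(2 - 1*144) = -2163216 + (1/2)*(-1/18)*(2 - 144) = -2163216 + (1/2)*(-1/18)*(-142) = -2163216 + 71/18 = -38937817/18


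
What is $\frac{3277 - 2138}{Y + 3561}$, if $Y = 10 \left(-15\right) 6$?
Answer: $\frac{1139}{2661} \approx 0.42803$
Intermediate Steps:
$Y = -900$ ($Y = \left(-150\right) 6 = -900$)
$\frac{3277 - 2138}{Y + 3561} = \frac{3277 - 2138}{-900 + 3561} = \frac{1139}{2661}$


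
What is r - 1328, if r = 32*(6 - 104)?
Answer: -4464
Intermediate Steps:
r = -3136 (r = 32*(-98) = -3136)
r - 1328 = -3136 - 1328 = -4464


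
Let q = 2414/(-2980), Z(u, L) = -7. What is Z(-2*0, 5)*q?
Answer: 8449/1490 ≈ 5.6705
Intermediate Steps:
q = -1207/1490 (q = 2414*(-1/2980) = -1207/1490 ≈ -0.81007)
Z(-2*0, 5)*q = -7*(-1207/1490) = 8449/1490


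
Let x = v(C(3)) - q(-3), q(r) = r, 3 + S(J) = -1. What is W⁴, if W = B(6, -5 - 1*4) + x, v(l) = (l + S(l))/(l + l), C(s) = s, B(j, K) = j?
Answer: 7890481/1296 ≈ 6088.3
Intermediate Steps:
S(J) = -4 (S(J) = -3 - 1 = -4)
v(l) = (-4 + l)/(2*l) (v(l) = (l - 4)/(l + l) = (-4 + l)/((2*l)) = (-4 + l)*(1/(2*l)) = (-4 + l)/(2*l))
x = 17/6 (x = (½)*(-4 + 3)/3 - 1*(-3) = (½)*(⅓)*(-1) + 3 = -⅙ + 3 = 17/6 ≈ 2.8333)
W = 53/6 (W = 6 + 17/6 = 53/6 ≈ 8.8333)
W⁴ = (53/6)⁴ = 7890481/1296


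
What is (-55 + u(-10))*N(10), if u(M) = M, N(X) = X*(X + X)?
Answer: -13000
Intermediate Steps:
N(X) = 2*X² (N(X) = X*(2*X) = 2*X²)
(-55 + u(-10))*N(10) = (-55 - 10)*(2*10²) = -130*100 = -65*200 = -13000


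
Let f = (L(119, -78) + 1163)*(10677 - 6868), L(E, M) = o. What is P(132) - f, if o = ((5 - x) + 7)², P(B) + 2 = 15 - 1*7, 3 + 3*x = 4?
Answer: -44534774/9 ≈ -4.9483e+6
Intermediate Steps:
x = ⅓ (x = -1 + (⅓)*4 = -1 + 4/3 = ⅓ ≈ 0.33333)
P(B) = 6 (P(B) = -2 + (15 - 1*7) = -2 + (15 - 7) = -2 + 8 = 6)
o = 1225/9 (o = ((5 - 1*⅓) + 7)² = ((5 - ⅓) + 7)² = (14/3 + 7)² = (35/3)² = 1225/9 ≈ 136.11)
L(E, M) = 1225/9
f = 44534828/9 (f = (1225/9 + 1163)*(10677 - 6868) = (11692/9)*3809 = 44534828/9 ≈ 4.9483e+6)
P(132) - f = 6 - 1*44534828/9 = 6 - 44534828/9 = -44534774/9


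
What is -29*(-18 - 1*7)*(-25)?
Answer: -18125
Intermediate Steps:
-29*(-18 - 1*7)*(-25) = -29*(-18 - 7)*(-25) = -29*(-25)*(-25) = 725*(-25) = -18125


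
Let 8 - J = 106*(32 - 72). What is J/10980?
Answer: 118/305 ≈ 0.38689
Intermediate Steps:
J = 4248 (J = 8 - 106*(32 - 72) = 8 - 106*(-40) = 8 - 1*(-4240) = 8 + 4240 = 4248)
J/10980 = 4248/10980 = 4248*(1/10980) = 118/305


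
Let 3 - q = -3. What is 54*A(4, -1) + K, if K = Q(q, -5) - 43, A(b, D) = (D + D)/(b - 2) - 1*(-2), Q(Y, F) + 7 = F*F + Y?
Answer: 35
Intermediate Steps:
q = 6 (q = 3 - 1*(-3) = 3 + 3 = 6)
Q(Y, F) = -7 + Y + F² (Q(Y, F) = -7 + (F*F + Y) = -7 + (F² + Y) = -7 + (Y + F²) = -7 + Y + F²)
A(b, D) = 2 + 2*D/(-2 + b) (A(b, D) = (2*D)/(-2 + b) + 2 = 2*D/(-2 + b) + 2 = 2 + 2*D/(-2 + b))
K = -19 (K = (-7 + 6 + (-5)²) - 43 = (-7 + 6 + 25) - 43 = 24 - 43 = -19)
54*A(4, -1) + K = 54*(2*(-2 - 1 + 4)/(-2 + 4)) - 19 = 54*(2*1/2) - 19 = 54*(2*(½)*1) - 19 = 54*1 - 19 = 54 - 19 = 35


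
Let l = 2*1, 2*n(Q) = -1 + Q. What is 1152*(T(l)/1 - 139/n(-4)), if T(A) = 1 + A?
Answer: 337536/5 ≈ 67507.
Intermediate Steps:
n(Q) = -½ + Q/2 (n(Q) = (-1 + Q)/2 = -½ + Q/2)
l = 2
1152*(T(l)/1 - 139/n(-4)) = 1152*((1 + 2)/1 - 139/(-½ + (½)*(-4))) = 1152*(3*1 - 139/(-½ - 2)) = 1152*(3 - 139/(-5/2)) = 1152*(3 - 139*(-⅖)) = 1152*(3 + 278/5) = 1152*(293/5) = 337536/5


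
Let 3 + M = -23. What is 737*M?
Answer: -19162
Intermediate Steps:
M = -26 (M = -3 - 23 = -26)
737*M = 737*(-26) = -19162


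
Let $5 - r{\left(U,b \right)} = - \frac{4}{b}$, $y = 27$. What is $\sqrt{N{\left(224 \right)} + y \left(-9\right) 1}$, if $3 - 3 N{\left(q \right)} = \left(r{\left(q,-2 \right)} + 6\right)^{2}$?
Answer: $i \sqrt{269} \approx 16.401 i$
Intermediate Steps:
$r{\left(U,b \right)} = 5 + \frac{4}{b}$ ($r{\left(U,b \right)} = 5 - - \frac{4}{b} = 5 + \frac{4}{b}$)
$N{\left(q \right)} = -26$ ($N{\left(q \right)} = 1 - \frac{\left(\left(5 + \frac{4}{-2}\right) + 6\right)^{2}}{3} = 1 - \frac{\left(\left(5 + 4 \left(- \frac{1}{2}\right)\right) + 6\right)^{2}}{3} = 1 - \frac{\left(\left(5 - 2\right) + 6\right)^{2}}{3} = 1 - \frac{\left(3 + 6\right)^{2}}{3} = 1 - \frac{9^{2}}{3} = 1 - 27 = -26$)
$\sqrt{N{\left(224 \right)} + y \left(-9\right) 1} = \sqrt{-26 + 27 \left(-9\right) 1} = \sqrt{-26 - 243} = \sqrt{-269} = i \sqrt{269}$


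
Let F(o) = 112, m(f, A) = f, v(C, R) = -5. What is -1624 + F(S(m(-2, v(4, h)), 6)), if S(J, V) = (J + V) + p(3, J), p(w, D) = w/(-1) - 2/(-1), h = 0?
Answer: -1512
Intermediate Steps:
p(w, D) = 2 - w (p(w, D) = w*(-1) - 2*(-1) = -w + 2 = 2 - w)
S(J, V) = -1 + J + V (S(J, V) = (J + V) + (2 - 1*3) = (J + V) + (2 - 3) = (J + V) - 1 = -1 + J + V)
-1624 + F(S(m(-2, v(4, h)), 6)) = -1624 + 112 = -1512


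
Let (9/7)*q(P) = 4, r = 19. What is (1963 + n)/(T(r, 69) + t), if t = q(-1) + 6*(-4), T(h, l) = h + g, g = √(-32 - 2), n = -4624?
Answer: 23949/179 + 215541*I*√34/3043 ≈ 133.79 + 413.02*I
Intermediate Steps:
g = I*√34 (g = √(-34) = I*√34 ≈ 5.8309*I)
T(h, l) = h + I*√34
q(P) = 28/9 (q(P) = (7/9)*4 = 28/9)
t = -188/9 (t = 28/9 + 6*(-4) = 28/9 - 24 = -188/9 ≈ -20.889)
(1963 + n)/(T(r, 69) + t) = (1963 - 4624)/((19 + I*√34) - 188/9) = -2661/(-17/9 + I*√34)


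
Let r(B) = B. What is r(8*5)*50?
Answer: 2000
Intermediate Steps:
r(8*5)*50 = (8*5)*50 = 40*50 = 2000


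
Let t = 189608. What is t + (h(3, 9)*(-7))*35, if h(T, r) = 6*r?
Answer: 176378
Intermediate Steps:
t + (h(3, 9)*(-7))*35 = 189608 + ((6*9)*(-7))*35 = 189608 + (54*(-7))*35 = 189608 - 378*35 = 189608 - 13230 = 176378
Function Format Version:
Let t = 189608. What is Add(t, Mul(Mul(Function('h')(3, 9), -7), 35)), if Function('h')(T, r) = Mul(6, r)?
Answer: 176378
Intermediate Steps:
Add(t, Mul(Mul(Function('h')(3, 9), -7), 35)) = Add(189608, Mul(Mul(Mul(6, 9), -7), 35)) = Add(189608, Mul(Mul(54, -7), 35)) = Add(189608, Mul(-378, 35)) = Add(189608, -13230) = 176378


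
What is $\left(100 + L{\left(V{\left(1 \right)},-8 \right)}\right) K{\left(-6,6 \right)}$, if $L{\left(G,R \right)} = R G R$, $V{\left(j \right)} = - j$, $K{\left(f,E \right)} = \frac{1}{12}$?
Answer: $3$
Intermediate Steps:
$K{\left(f,E \right)} = \frac{1}{12}$
$L{\left(G,R \right)} = G R^{2}$ ($L{\left(G,R \right)} = G R R = G R^{2}$)
$\left(100 + L{\left(V{\left(1 \right)},-8 \right)}\right) K{\left(-6,6 \right)} = \left(100 + \left(-1\right) 1 \left(-8\right)^{2}\right) \frac{1}{12} = \left(100 - 64\right) \frac{1}{12} = 36 \cdot \frac{1}{12} = 3$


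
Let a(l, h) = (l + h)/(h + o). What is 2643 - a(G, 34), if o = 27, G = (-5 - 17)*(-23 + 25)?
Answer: 161233/61 ≈ 2643.2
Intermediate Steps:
G = -44 (G = -22*2 = -44)
a(l, h) = (h + l)/(27 + h) (a(l, h) = (l + h)/(h + 27) = (h + l)/(27 + h))
2643 - a(G, 34) = 2643 - (34 - 44)/(27 + 34) = 2643 - (-10)/61 = 2643 - 1*(-10/61) = 2643 + 10/61 = 161233/61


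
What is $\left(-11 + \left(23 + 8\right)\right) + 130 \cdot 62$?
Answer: $8080$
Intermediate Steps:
$\left(-11 + \left(23 + 8\right)\right) + 130 \cdot 62 = \left(-11 + 31\right) + 8060 = 20 + 8060 = 8080$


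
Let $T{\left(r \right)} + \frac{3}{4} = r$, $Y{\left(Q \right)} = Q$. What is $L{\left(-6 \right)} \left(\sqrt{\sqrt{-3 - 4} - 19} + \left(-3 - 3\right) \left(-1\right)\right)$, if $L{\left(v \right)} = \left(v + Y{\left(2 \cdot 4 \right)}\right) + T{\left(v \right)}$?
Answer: $- \frac{57}{2} - \frac{19 \sqrt{-19 + i \sqrt{7}}}{4} \approx -29.938 - 20.755 i$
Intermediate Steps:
$T{\left(r \right)} = - \frac{3}{4} + r$
$L{\left(v \right)} = \frac{29}{4} + 2 v$ ($L{\left(v \right)} = \left(v + 2 \cdot 4\right) + \left(- \frac{3}{4} + v\right) = \left(v + 8\right) + \left(- \frac{3}{4} + v\right) = \left(8 + v\right) + \left(- \frac{3}{4} + v\right) = \frac{29}{4} + 2 v$)
$L{\left(-6 \right)} \left(\sqrt{\sqrt{-3 - 4} - 19} + \left(-3 - 3\right) \left(-1\right)\right) = \left(\frac{29}{4} + 2 \left(-6\right)\right) \left(\sqrt{\sqrt{-3 - 4} - 19} + \left(-3 - 3\right) \left(-1\right)\right) = \left(\frac{29}{4} - 12\right) \left(\sqrt{\sqrt{-7} - 19} - -6\right) = - \frac{19 \left(\sqrt{i \sqrt{7} - 19} + 6\right)}{4} = - \frac{19 \left(\sqrt{-19 + i \sqrt{7}} + 6\right)}{4} = - \frac{19 \left(6 + \sqrt{-19 + i \sqrt{7}}\right)}{4} = - \frac{57}{2} - \frac{19 \sqrt{-19 + i \sqrt{7}}}{4}$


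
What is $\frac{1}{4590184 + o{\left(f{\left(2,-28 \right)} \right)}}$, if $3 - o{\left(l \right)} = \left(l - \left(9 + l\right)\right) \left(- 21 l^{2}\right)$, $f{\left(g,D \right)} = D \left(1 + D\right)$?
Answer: $- \frac{1}{103430117} \approx -9.6684 \cdot 10^{-9}$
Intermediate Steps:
$o{\left(l \right)} = 3 - 189 l^{2}$ ($o{\left(l \right)} = 3 - \left(l - \left(9 + l\right)\right) \left(- 21 l^{2}\right) = 3 - - 9 \left(- 21 l^{2}\right) = 3 - 189 l^{2}$)
$\frac{1}{4590184 + o{\left(f{\left(2,-28 \right)} \right)}} = \frac{1}{4590184 + \left(3 - 189 \left(- 28 \left(1 - 28\right)\right)^{2}\right)} = \frac{1}{4590184 + \left(3 - 189 \left(\left(-28\right) \left(-27\right)\right)^{2}\right)} = \frac{1}{4590184 + \left(3 - 189 \cdot 756^{2}\right)} = \frac{1}{4590184 + \left(3 - 108020304\right)} = \frac{1}{4590184 - 108020301} = \frac{1}{-103430117} = - \frac{1}{103430117}$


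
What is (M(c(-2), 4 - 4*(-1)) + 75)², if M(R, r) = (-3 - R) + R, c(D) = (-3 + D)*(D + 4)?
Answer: 5184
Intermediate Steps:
c(D) = (-3 + D)*(4 + D)
M(R, r) = -3
(M(c(-2), 4 - 4*(-1)) + 75)² = (-3 + 75)² = 72² = 5184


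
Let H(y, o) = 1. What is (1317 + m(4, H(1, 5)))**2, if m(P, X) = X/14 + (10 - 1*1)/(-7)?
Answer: 339333241/196 ≈ 1.7313e+6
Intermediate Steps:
m(P, X) = -9/7 + X/14 (m(P, X) = X*(1/14) + (10 - 1)*(-1/7) = X/14 + 9*(-1/7) = X/14 - 9/7 = -9/7 + X/14)
(1317 + m(4, H(1, 5)))**2 = (1317 + (-9/7 + (1/14)*1))**2 = (1317 + (-9/7 + 1/14))**2 = (1317 - 17/14)**2 = (18421/14)**2 = 339333241/196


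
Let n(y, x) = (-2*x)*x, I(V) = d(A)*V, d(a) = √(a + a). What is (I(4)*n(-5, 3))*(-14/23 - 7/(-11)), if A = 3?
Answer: -504*√6/253 ≈ -4.8796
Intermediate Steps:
d(a) = √2*√a (d(a) = √(2*a) = √2*√a)
I(V) = V*√6 (I(V) = (√2*√3)*V = √6*V = V*√6)
n(y, x) = -2*x²
(I(4)*n(-5, 3))*(-14/23 - 7/(-11)) = ((4*√6)*(-2*3²))*(-14/23 - 7/(-11)) = ((4*√6)*(-2*9))*(-14*1/23 - 7*(-1/11)) = ((4*√6)*(-18))*(-14/23 + 7/11) = -72*√6*(7/253) = -504*√6/253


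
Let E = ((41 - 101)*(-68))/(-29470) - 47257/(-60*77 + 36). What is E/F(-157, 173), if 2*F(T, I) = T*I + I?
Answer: -137396107/182291093712 ≈ -0.00075372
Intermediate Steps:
F(T, I) = I/2 + I*T/2 (F(T, I) = (T*I + I)/2 = (I*T + I)/2 = (I + I*T)/2 = I/2 + I*T/2)
E = 137396107/13509048 (E = -60*(-68)*(-1/29470) - 47257/(-4620 + 36) = 4080*(-1/29470) - 47257/(-4584) = -408/2947 - 47257*(-1/4584) = -408/2947 + 47257/4584 = 137396107/13509048 ≈ 10.171)
E/F(-157, 173) = 137396107/(13509048*(((½)*173*(1 - 157)))) = 137396107/(13509048*(((½)*173*(-156)))) = (137396107/13509048)/(-13494) = (137396107/13509048)*(-1/13494) = -137396107/182291093712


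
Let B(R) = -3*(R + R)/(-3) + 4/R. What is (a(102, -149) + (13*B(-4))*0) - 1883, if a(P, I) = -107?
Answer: -1990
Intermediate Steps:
B(R) = 2*R + 4/R (B(R) = -6*R*(-⅓) + 4/R = 2*R + 4/R)
(a(102, -149) + (13*B(-4))*0) - 1883 = (-107 + (13*(2*(-4) + 4/(-4)))*0) - 1883 = (-107 + (13*(-8 + 4*(-¼)))*0) - 1883 = (-107 + (13*(-8 - 1))*0) - 1883 = (-107 + (13*(-9))*0) - 1883 = (-107 - 117*0) - 1883 = (-107 + 0) - 1883 = -107 - 1883 = -1990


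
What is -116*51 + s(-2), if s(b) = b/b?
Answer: -5915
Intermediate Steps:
s(b) = 1
-116*51 + s(-2) = -116*51 + 1 = -5916 + 1 = -5915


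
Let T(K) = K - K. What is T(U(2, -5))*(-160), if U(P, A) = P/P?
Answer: 0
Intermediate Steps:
U(P, A) = 1
T(K) = 0
T(U(2, -5))*(-160) = 0*(-160) = 0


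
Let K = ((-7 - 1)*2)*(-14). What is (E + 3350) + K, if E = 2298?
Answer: 5872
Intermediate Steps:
K = 224 (K = -8*2*(-14) = -16*(-14) = 224)
(E + 3350) + K = (2298 + 3350) + 224 = 5648 + 224 = 5872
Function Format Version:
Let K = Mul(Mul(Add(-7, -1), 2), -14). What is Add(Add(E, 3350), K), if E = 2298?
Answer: 5872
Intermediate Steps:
K = 224 (K = Mul(Mul(-8, 2), -14) = Mul(-16, -14) = 224)
Add(Add(E, 3350), K) = Add(Add(2298, 3350), 224) = Add(5648, 224) = 5872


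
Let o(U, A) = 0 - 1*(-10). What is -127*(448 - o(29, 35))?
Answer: -55626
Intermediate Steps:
o(U, A) = 10 (o(U, A) = 0 + 10 = 10)
-127*(448 - o(29, 35)) = -127*(448 - 1*10) = -127*(448 - 10) = -127*438 = -55626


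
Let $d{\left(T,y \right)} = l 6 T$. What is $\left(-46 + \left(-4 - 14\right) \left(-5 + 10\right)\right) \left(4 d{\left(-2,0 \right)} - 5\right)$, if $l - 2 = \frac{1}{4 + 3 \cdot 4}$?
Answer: $14144$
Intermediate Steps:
$l = \frac{33}{16}$ ($l = 2 + \frac{1}{4 + 3 \cdot 4} = 2 + \frac{1}{4 + 12} = 2 + \frac{1}{16} = \frac{33}{16} \approx 2.0625$)
$d{\left(T,y \right)} = \frac{99 T}{8}$ ($d{\left(T,y \right)} = \frac{33}{16} \cdot 6 T = \frac{99 T}{8}$)
$\left(-46 + \left(-4 - 14\right) \left(-5 + 10\right)\right) \left(4 d{\left(-2,0 \right)} - 5\right) = \left(-46 + \left(-4 - 14\right) \left(-5 + 10\right)\right) \left(4 \cdot \frac{99}{8} \left(-2\right) - 5\right) = \left(-46 - 90\right) \left(4 \left(- \frac{99}{4}\right) - 5\right) = \left(-46 - 90\right) \left(-99 - 5\right) = \left(-136\right) \left(-104\right) = 14144$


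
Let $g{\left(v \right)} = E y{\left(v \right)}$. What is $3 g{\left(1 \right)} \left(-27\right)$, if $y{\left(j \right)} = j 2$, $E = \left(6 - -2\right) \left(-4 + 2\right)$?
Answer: $2592$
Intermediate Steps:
$E = -16$ ($E = \left(6 + 2\right) \left(-2\right) = 8 \left(-2\right) = -16$)
$y{\left(j \right)} = 2 j$
$g{\left(v \right)} = - 32 v$ ($g{\left(v \right)} = - 16 \cdot 2 v = - 32 v$)
$3 g{\left(1 \right)} \left(-27\right) = 3 \left(\left(-32\right) 1\right) \left(-27\right) = 3 \left(-32\right) \left(-27\right) = \left(-96\right) \left(-27\right) = 2592$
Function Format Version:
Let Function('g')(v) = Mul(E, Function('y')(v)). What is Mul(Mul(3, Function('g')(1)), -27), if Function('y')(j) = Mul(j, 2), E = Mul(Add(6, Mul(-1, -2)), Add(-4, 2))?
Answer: 2592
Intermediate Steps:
E = -16 (E = Mul(Add(6, 2), -2) = Mul(8, -2) = -16)
Function('y')(j) = Mul(2, j)
Function('g')(v) = Mul(-32, v) (Function('g')(v) = Mul(-16, Mul(2, v)) = Mul(-32, v))
Mul(Mul(3, Function('g')(1)), -27) = Mul(Mul(3, Mul(-32, 1)), -27) = Mul(Mul(3, -32), -27) = Mul(-96, -27) = 2592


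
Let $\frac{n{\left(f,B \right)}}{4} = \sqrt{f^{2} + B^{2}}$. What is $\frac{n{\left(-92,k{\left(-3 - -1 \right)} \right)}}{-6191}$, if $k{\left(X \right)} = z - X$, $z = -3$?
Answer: $- \frac{4 \sqrt{8465}}{6191} \approx -0.059445$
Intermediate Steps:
$k{\left(X \right)} = -3 - X$
$n{\left(f,B \right)} = 4 \sqrt{B^{2} + f^{2}}$ ($n{\left(f,B \right)} = 4 \sqrt{f^{2} + B^{2}} = 4 \sqrt{B^{2} + f^{2}}$)
$\frac{n{\left(-92,k{\left(-3 - -1 \right)} \right)}}{-6191} = \frac{4 \sqrt{\left(-3 - \left(-3 - -1\right)\right)^{2} + \left(-92\right)^{2}}}{-6191} = 4 \sqrt{\left(-3 - \left(-3 + 1\right)\right)^{2} + 8464} \left(- \frac{1}{6191}\right) = 4 \sqrt{\left(-3 - -2\right)^{2} + 8464} \left(- \frac{1}{6191}\right) = 4 \sqrt{\left(-3 + 2\right)^{2} + 8464} \left(- \frac{1}{6191}\right) = 4 \sqrt{\left(-1\right)^{2} + 8464} \left(- \frac{1}{6191}\right) = 4 \sqrt{1 + 8464} \left(- \frac{1}{6191}\right) = 4 \sqrt{8465} \left(- \frac{1}{6191}\right) = - \frac{4 \sqrt{8465}}{6191}$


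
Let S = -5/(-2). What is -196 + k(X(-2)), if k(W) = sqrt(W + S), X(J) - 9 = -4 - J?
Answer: -196 + sqrt(38)/2 ≈ -192.92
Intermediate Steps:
X(J) = 5 - J (X(J) = 9 + (-4 - J) = 5 - J)
S = 5/2 (S = -5*(-1/2) = 5/2 ≈ 2.5000)
k(W) = sqrt(5/2 + W) (k(W) = sqrt(W + 5/2) = sqrt(5/2 + W))
-196 + k(X(-2)) = -196 + sqrt(10 + 4*(5 - 1*(-2)))/2 = -196 + sqrt(10 + 4*(5 + 2))/2 = -196 + sqrt(10 + 4*7)/2 = -196 + sqrt(10 + 28)/2 = -196 + sqrt(38)/2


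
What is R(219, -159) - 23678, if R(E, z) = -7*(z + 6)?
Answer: -22607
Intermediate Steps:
R(E, z) = -42 - 7*z (R(E, z) = -7*(6 + z) = -42 - 7*z)
R(219, -159) - 23678 = (-42 - 7*(-159)) - 23678 = (-42 + 1113) - 23678 = 1071 - 23678 = -22607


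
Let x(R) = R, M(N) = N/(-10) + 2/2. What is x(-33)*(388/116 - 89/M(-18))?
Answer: 381051/406 ≈ 938.55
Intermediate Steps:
M(N) = 1 - N/10 (M(N) = N*(-⅒) + 2*(½) = -N/10 + 1 = 1 - N/10)
x(-33)*(388/116 - 89/M(-18)) = -33*(388/116 - 89/(1 - ⅒*(-18))) = -33*(388*(1/116) - 89/(1 + 9/5)) = -33*(97/29 - 89/14/5) = -33*(97/29 - 89*5/14) = -33*(97/29 - 445/14) = -33*(-11547/406) = 381051/406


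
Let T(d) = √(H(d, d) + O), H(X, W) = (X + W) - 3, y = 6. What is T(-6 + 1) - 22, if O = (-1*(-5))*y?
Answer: -22 + √17 ≈ -17.877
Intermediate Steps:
H(X, W) = -3 + W + X (H(X, W) = (W + X) - 3 = -3 + W + X)
O = 30 (O = -1*(-5)*6 = 5*6 = 30)
T(d) = √(27 + 2*d) (T(d) = √((-3 + d + d) + 30) = √((-3 + 2*d) + 30) = √(27 + 2*d))
T(-6 + 1) - 22 = √(27 + 2*(-6 + 1)) - 22 = √(27 + 2*(-5)) - 22 = √(27 - 10) - 22 = √17 - 22 = -22 + √17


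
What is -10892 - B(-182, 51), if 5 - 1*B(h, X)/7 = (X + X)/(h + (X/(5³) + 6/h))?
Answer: -11291564459/1032992 ≈ -10931.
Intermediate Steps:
B(h, X) = 35 - 14*X/(h + 6/h + X/125) (B(h, X) = 35 - 7*(X + X)/(h + (X/(5³) + 6/h)) = 35 - 7*2*X/(h + (X/125 + 6/h)) = 35 - 7*2*X/(h + (6/h + X/125)) = 35 - 7*2*X/(h + 6/h + X/125) = 35 - 14*X/(h + 6/h + X/125))
-10892 - B(-182, 51) = -10892 - 35*(750 + 125*(-182)² - 49*51*(-182))/(750 + 125*(-182)² + 51*(-182)) = -10892 - 35*(750 + 125*33124 + 454818)/(750 + 125*33124 - 9282) = -10892 - 35*(750 + 4140500 + 454818)/(750 + 4140500 - 9282) = -10892 - 35*4596068/4131968 = -10892 - 1*40215595/1032992 = -10892 - 40215595/1032992 = -11291564459/1032992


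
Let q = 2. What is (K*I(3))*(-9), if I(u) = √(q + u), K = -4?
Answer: 36*√5 ≈ 80.498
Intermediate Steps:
I(u) = √(2 + u)
(K*I(3))*(-9) = -4*√(2 + 3)*(-9) = -4*√5*(-9) = 36*√5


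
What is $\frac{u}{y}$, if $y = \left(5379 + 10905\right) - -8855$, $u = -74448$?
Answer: $- \frac{74448}{25139} \approx -2.9615$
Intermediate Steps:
$y = 25139$ ($y = 16284 + 8855 = 25139$)
$\frac{u}{y} = - \frac{74448}{25139}$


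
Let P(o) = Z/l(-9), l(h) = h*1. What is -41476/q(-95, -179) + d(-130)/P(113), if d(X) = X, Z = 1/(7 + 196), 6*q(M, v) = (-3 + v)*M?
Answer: 2053149522/8645 ≈ 2.3750e+5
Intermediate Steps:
l(h) = h
q(M, v) = M*(-3 + v)/6 (q(M, v) = ((-3 + v)*M)/6 = (M*(-3 + v))/6 = M*(-3 + v)/6)
Z = 1/203 ≈ 0.0049261
P(o) = -1/1827 (P(o) = (1/203)/(-9) = (1/203)*(-⅑) = -1/1827)
-41476/q(-95, -179) + d(-130)/P(113) = -41476*(-6/(95*(-3 - 179))) - 130/(-1/1827) = -41476/((⅙)*(-95)*(-182)) - 130*(-1827) = -41476/8645/3 + 237510 = -41476*3/8645 + 237510 = -124428/8645 + 237510 = 2053149522/8645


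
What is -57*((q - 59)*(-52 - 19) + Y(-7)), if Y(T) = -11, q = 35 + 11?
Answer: -51984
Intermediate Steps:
q = 46
-57*((q - 59)*(-52 - 19) + Y(-7)) = -57*((46 - 59)*(-52 - 19) - 11) = -57*(-13*(-71) - 11) = -57*(923 - 11) = -57*912 = -51984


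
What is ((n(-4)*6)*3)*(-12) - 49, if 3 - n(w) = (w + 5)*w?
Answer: -1561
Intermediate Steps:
n(w) = 3 - w*(5 + w) (n(w) = 3 - (w + 5)*w = 3 - (5 + w)*w = 3 - w*(5 + w))
((n(-4)*6)*3)*(-12) - 49 = (((3 - 1*(-4)**2 - 5*(-4))*6)*3)*(-12) - 49 = (((3 - 1*16 + 20)*6)*3)*(-12) - 49 = (((3 - 16 + 20)*6)*3)*(-12) - 49 = ((7*6)*3)*(-12) - 49 = (42*3)*(-12) - 49 = 126*(-12) - 49 = -1512 - 49 = -1561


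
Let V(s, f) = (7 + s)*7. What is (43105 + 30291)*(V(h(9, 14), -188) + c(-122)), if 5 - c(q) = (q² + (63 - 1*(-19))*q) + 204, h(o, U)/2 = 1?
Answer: -368154336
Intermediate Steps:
h(o, U) = 2 (h(o, U) = 2*1 = 2)
V(s, f) = 49 + 7*s
c(q) = -199 - q² - 82*q (c(q) = 5 - ((q² + (63 - 1*(-19))*q) + 204) = 5 - ((q² + (63 + 19)*q) + 204) = 5 - ((q² + 82*q) + 204) = 5 - (204 + q² + 82*q) = 5 + (-204 - q² - 82*q) = -199 - q² - 82*q)
(43105 + 30291)*(V(h(9, 14), -188) + c(-122)) = (43105 + 30291)*((49 + 7*2) + (-199 - 1*(-122)² - 82*(-122))) = 73396*((49 + 14) + (-199 - 1*14884 + 10004)) = 73396*(63 + (-199 - 14884 + 10004)) = 73396*(63 - 5079) = 73396*(-5016) = -368154336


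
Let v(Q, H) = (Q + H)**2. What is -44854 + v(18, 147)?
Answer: -17629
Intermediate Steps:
v(Q, H) = (H + Q)**2
-44854 + v(18, 147) = -44854 + (147 + 18)**2 = -44854 + 165**2 = -44854 + 27225 = -17629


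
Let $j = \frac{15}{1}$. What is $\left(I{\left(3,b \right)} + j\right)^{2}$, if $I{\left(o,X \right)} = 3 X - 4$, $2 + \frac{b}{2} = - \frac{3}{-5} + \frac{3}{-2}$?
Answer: $\frac{1024}{25} \approx 40.96$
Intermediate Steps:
$j = 15$ ($j = 15 \cdot 1 = 15$)
$b = - \frac{29}{5}$ ($b = -4 + 2 \left(- \frac{3}{-5} + \frac{3}{-2}\right) = -4 + 2 \left(\left(-3\right) \left(- \frac{1}{5}\right) + 3 \left(- \frac{1}{2}\right)\right) = -4 + 2 \left(\frac{3}{5} - \frac{3}{2}\right) = -4 + 2 \left(- \frac{9}{10}\right) = -4 - \frac{9}{5} = - \frac{29}{5} \approx -5.8$)
$I{\left(o,X \right)} = -4 + 3 X$
$\left(I{\left(3,b \right)} + j\right)^{2} = \left(\left(-4 + 3 \left(- \frac{29}{5}\right)\right) + 15\right)^{2} = \left(\left(-4 - \frac{87}{5}\right) + 15\right)^{2} = \left(- \frac{107}{5} + 15\right)^{2} = \left(- \frac{32}{5}\right)^{2} = \frac{1024}{25}$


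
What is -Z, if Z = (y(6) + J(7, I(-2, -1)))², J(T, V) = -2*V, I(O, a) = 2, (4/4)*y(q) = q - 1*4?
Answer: -4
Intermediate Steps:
y(q) = -4 + q (y(q) = q - 1*4 = q - 4 = -4 + q)
Z = 4 (Z = ((-4 + 6) - 2*2)² = (2 - 4)² = (-2)² = 4)
-Z = -1*4 = -4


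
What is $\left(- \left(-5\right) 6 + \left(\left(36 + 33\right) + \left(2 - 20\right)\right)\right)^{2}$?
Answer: $6561$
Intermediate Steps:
$\left(- \left(-5\right) 6 + \left(\left(36 + 33\right) + \left(2 - 20\right)\right)\right)^{2} = \left(\left(-1\right) \left(-30\right) + \left(69 - 18\right)\right)^{2} = \left(30 + 51\right)^{2} = 81^{2} = 6561$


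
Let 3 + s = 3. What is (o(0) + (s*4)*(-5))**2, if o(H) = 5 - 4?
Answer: 1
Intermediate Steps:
o(H) = 1
s = 0 (s = -3 + 3 = 0)
(o(0) + (s*4)*(-5))**2 = (1 + (0*4)*(-5))**2 = (1 + 0*(-5))**2 = (1 + 0)**2 = 1**2 = 1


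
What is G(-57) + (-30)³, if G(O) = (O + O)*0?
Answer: -27000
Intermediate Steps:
G(O) = 0 (G(O) = (2*O)*0 = 0)
G(-57) + (-30)³ = 0 + (-30)³ = 0 - 27000 = -27000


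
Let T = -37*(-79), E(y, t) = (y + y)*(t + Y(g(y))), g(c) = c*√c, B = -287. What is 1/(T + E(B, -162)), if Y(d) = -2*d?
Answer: 95911/31164321643233 + 329476*I*√287/31164321643233 ≈ 3.0776e-9 + 1.791e-7*I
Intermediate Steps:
g(c) = c^(3/2)
E(y, t) = 2*y*(t - 2*y^(3/2)) (E(y, t) = (y + y)*(t - 2*y^(3/2)) = (2*y)*(t - 2*y^(3/2)) = 2*y*(t - 2*y^(3/2)))
T = 2923
1/(T + E(B, -162)) = 1/(2923 + 2*(-287)*(-162 - (-574)*I*√287)) = 1/(2923 + 2*(-287)*(-162 + 574*I*√287)) = 1/(2923 + (92988 - 329476*I*√287)) = 1/(95911 - 329476*I*√287)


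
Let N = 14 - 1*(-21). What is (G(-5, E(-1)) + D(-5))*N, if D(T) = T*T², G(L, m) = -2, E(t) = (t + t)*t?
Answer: -4445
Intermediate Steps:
N = 35 (N = 14 + 21 = 35)
E(t) = 2*t² (E(t) = (2*t)*t = 2*t²)
D(T) = T³
(G(-5, E(-1)) + D(-5))*N = (-2 + (-5)³)*35 = (-2 - 125)*35 = -127*35 = -4445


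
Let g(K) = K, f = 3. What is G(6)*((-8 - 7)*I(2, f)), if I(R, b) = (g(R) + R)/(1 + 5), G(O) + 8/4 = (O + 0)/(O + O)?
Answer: 15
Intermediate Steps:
G(O) = -3/2 (G(O) = -2 + (O + 0)/(O + O) = -2 + O/((2*O)) = -2 + O*(1/(2*O)) = -2 + ½ = -3/2)
I(R, b) = R/3 (I(R, b) = (R + R)/(1 + 5) = (2*R)/6 = (2*R)*(⅙) = R/3)
G(6)*((-8 - 7)*I(2, f)) = -3*(-8 - 7)*(⅓)*2/2 = -(-45)*2/(2*3) = -3/2*(-10) = 15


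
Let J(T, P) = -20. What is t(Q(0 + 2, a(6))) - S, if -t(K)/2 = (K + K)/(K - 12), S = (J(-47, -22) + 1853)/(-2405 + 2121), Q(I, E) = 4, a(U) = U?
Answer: 2401/284 ≈ 8.4542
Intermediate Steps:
S = -1833/284 (S = (-20 + 1853)/(-2405 + 2121) = 1833/(-284) = 1833*(-1/284) = -1833/284 ≈ -6.4542)
t(K) = -4*K/(-12 + K) (t(K) = -2*(K + K)/(K - 12) = -2*2*K/(-12 + K) = -4*K/(-12 + K))
t(Q(0 + 2, a(6))) - S = -4*4/(-12 + 4) - 1*(-1833/284) = -4*4/(-8) + 1833/284 = -4*4*(-1/8) + 1833/284 = 2 + 1833/284 = 2401/284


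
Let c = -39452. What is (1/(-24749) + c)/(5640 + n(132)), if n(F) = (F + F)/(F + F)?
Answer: -976397549/139609109 ≈ -6.9938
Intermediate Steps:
n(F) = 1 (n(F) = (2*F)/((2*F)) = (2*F)*(1/(2*F)) = 1)
(1/(-24749) + c)/(5640 + n(132)) = (1/(-24749) - 39452)/(5640 + 1) = (-1/24749 - 39452)/5641 = -976397549/24749*1/5641 = -976397549/139609109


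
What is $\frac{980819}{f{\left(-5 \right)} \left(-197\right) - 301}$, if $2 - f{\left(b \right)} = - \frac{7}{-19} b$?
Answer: $- \frac{18635561}{20100} \approx -927.14$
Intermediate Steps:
$f{\left(b \right)} = 2 - \frac{7 b}{19}$ ($f{\left(b \right)} = 2 - - \frac{7}{-19} b = 2 - \left(-7\right) \left(- \frac{1}{19}\right) b = 2 - \frac{7 b}{19}$)
$\frac{980819}{f{\left(-5 \right)} \left(-197\right) - 301} = \frac{980819}{\left(2 - - \frac{35}{19}\right) \left(-197\right) - 301} = \frac{980819}{\left(2 + \frac{35}{19}\right) \left(-197\right) - 301} = \frac{980819}{\frac{73}{19} \left(-197\right) - 301} = \frac{980819}{- \frac{14381}{19} - 301} = \frac{980819}{- \frac{20100}{19}} = 980819 \left(- \frac{19}{20100}\right) = - \frac{18635561}{20100}$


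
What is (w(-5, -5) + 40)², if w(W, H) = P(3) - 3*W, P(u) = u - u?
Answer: 3025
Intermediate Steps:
P(u) = 0
w(W, H) = -3*W (w(W, H) = 0 - 3*W = -3*W)
(w(-5, -5) + 40)² = (-3*(-5) + 40)² = (15 + 40)² = 55² = 3025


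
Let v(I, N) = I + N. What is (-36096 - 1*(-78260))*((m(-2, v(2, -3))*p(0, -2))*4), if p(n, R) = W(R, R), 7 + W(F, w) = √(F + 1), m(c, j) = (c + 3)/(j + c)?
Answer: 1180592/3 - 168656*I/3 ≈ 3.9353e+5 - 56219.0*I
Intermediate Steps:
m(c, j) = (3 + c)/(c + j)
W(F, w) = -7 + √(1 + F) (W(F, w) = -7 + √(F + 1) = -7 + √(1 + F))
p(n, R) = -7 + √(1 + R)
(-36096 - 1*(-78260))*((m(-2, v(2, -3))*p(0, -2))*4) = (-36096 - 1*(-78260))*((((3 - 2)/(-2 + (2 - 3)))*(-7 + √(1 - 2)))*4) = (-36096 + 78260)*(((1/(-2 - 1))*(-7 + √(-1)))*4) = 42164*(((1/(-3))*(-7 + I))*4) = 42164*(((-⅓*1)*(-7 + I))*4) = 42164*(-(-7 + I)/3*4) = 42164*((7/3 - I/3)*4) = 42164*(28/3 - 4*I/3) = 1180592/3 - 168656*I/3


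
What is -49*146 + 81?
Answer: -7073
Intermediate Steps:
-49*146 + 81 = -7154 + 81 = -7073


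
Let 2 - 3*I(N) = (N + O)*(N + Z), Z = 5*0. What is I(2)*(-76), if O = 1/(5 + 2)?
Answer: 1216/21 ≈ 57.905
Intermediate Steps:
Z = 0
O = 1/7 ≈ 0.14286
I(N) = 2/3 - N*(1/7 + N)/3 (I(N) = 2/3 - (N + 1/7)*(N + 0)/3 = 2/3 - (1/7 + N)*N/3 = 2/3 - N*(1/7 + N)/3)
I(2)*(-76) = (2/3 - 1/3*2**2 - 1/21*2)*(-76) = (2/3 - 1/3*4 - 2/21)*(-76) = (2/3 - 4/3 - 2/21)*(-76) = -16/21*(-76) = 1216/21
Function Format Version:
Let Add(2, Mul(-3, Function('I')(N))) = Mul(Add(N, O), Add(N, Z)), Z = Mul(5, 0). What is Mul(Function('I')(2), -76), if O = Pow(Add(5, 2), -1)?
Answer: Rational(1216, 21) ≈ 57.905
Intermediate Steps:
Z = 0
O = Rational(1, 7) (O = Pow(7, -1) = Rational(1, 7) ≈ 0.14286)
Function('I')(N) = Add(Rational(2, 3), Mul(Rational(-1, 3), N, Add(Rational(1, 7), N))) (Function('I')(N) = Add(Rational(2, 3), Mul(Rational(-1, 3), Mul(Add(N, Rational(1, 7)), Add(N, 0)))) = Add(Rational(2, 3), Mul(Rational(-1, 3), Mul(Add(Rational(1, 7), N), N))) = Add(Rational(2, 3), Mul(Rational(-1, 3), Mul(N, Add(Rational(1, 7), N)))) = Add(Rational(2, 3), Mul(Rational(-1, 3), N, Add(Rational(1, 7), N))))
Mul(Function('I')(2), -76) = Mul(Add(Rational(2, 3), Mul(Rational(-1, 3), Pow(2, 2)), Mul(Rational(-1, 21), 2)), -76) = Mul(Add(Rational(2, 3), Mul(Rational(-1, 3), 4), Rational(-2, 21)), -76) = Mul(Add(Rational(2, 3), Rational(-4, 3), Rational(-2, 21)), -76) = Mul(Rational(-16, 21), -76) = Rational(1216, 21)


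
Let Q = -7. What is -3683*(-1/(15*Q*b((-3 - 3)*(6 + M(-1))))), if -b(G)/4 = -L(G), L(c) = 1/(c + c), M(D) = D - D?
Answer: 22098/35 ≈ 631.37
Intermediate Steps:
M(D) = 0
L(c) = 1/(2*c)
b(G) = 2/G (b(G) = -(-4)*1/(2*G) = -(-2)/G = 2/G)
-3683*(-1/(15*Q*b((-3 - 3)*(6 + M(-1))))) = -3683*(-3 - 3)*(6 + 0)/210 = -3683/(-30/((-6*6))*(-7)) = -3683/(-30/(-36)*(-7)) = -3683/(-30*(-1)/36*(-7)) = -3683/(-15*(-1/18)*(-7)) = -3683/((5/6)*(-7)) = -3683/(-35/6) = -3683*(-6/35) = 22098/35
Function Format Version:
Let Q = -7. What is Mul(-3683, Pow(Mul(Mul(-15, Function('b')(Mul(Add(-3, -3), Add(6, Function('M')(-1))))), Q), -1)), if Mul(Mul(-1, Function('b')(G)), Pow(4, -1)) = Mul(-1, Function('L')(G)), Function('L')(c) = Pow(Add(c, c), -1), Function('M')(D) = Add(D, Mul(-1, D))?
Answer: Rational(22098, 35) ≈ 631.37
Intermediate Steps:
Function('M')(D) = 0
Function('L')(c) = Mul(Rational(1, 2), Pow(c, -1)) (Function('L')(c) = Pow(Mul(2, c), -1) = Mul(Rational(1, 2), Pow(c, -1)))
Function('b')(G) = Mul(2, Pow(G, -1)) (Function('b')(G) = Mul(-4, Mul(-1, Mul(Rational(1, 2), Pow(G, -1)))) = Mul(-4, Mul(Rational(-1, 2), Pow(G, -1))) = Mul(2, Pow(G, -1)))
Mul(-3683, Pow(Mul(Mul(-15, Function('b')(Mul(Add(-3, -3), Add(6, Function('M')(-1))))), Q), -1)) = Mul(-3683, Pow(Mul(Mul(-15, Mul(2, Pow(Mul(Add(-3, -3), Add(6, 0)), -1))), -7), -1)) = Mul(-3683, Pow(Mul(Mul(-15, Mul(2, Pow(Mul(-6, 6), -1))), -7), -1)) = Mul(-3683, Pow(Mul(Mul(-15, Mul(2, Pow(-36, -1))), -7), -1)) = Mul(-3683, Pow(Mul(Mul(-15, Mul(2, Rational(-1, 36))), -7), -1)) = Mul(-3683, Pow(Mul(Mul(-15, Rational(-1, 18)), -7), -1)) = Mul(-3683, Pow(Mul(Rational(5, 6), -7), -1)) = Mul(-3683, Pow(Rational(-35, 6), -1)) = Mul(-3683, Rational(-6, 35)) = Rational(22098, 35)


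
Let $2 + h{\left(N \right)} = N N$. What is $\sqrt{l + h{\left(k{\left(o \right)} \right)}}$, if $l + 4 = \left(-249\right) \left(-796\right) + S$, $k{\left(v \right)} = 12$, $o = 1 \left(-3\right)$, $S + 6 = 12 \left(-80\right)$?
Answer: $16 \sqrt{771} \approx 444.27$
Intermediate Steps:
$S = -966$ ($S = -6 + 12 \left(-80\right) = -6 - 960 = -966$)
$o = -3$
$h{\left(N \right)} = -2 + N^{2}$ ($h{\left(N \right)} = -2 + N N = -2 + N^{2}$)
$l = 197234$ ($l = -4 - -197238 = -4 + \left(198204 - 966\right) = -4 + 197238 = 197234$)
$\sqrt{l + h{\left(k{\left(o \right)} \right)}} = \sqrt{197234 - \left(2 - 12^{2}\right)} = \sqrt{197234 + \left(-2 + 144\right)} = \sqrt{197234 + 142} = \sqrt{197376} = 16 \sqrt{771}$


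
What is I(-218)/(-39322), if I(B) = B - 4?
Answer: 111/19661 ≈ 0.0056457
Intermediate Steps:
I(B) = -4 + B
I(-218)/(-39322) = (-4 - 218)/(-39322) = -222*(-1/39322) = 111/19661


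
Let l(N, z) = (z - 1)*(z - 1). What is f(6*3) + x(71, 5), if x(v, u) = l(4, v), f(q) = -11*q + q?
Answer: 4720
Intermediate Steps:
f(q) = -10*q
l(N, z) = (-1 + z)² (l(N, z) = (-1 + z)*(-1 + z) = (-1 + z)²)
x(v, u) = (-1 + v)²
f(6*3) + x(71, 5) = -60*3 + (-1 + 71)² = -10*18 + 70² = -180 + 4900 = 4720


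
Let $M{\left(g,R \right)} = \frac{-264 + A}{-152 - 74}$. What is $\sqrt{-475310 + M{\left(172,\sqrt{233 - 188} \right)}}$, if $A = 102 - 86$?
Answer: $\frac{i \sqrt{6069219378}}{113} \approx 689.43 i$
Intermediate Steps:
$A = 16$ ($A = 102 - 86 = 16$)
$M{\left(g,R \right)} = \frac{124}{113}$ ($M{\left(g,R \right)} = \frac{-264 + 16}{-152 - 74} = - \frac{248}{-226} = \left(-248\right) \left(- \frac{1}{226}\right) = \frac{124}{113}$)
$\sqrt{-475310 + M{\left(172,\sqrt{233 - 188} \right)}} = \sqrt{-475310 + \frac{124}{113}} = \sqrt{- \frac{53709906}{113}} = \frac{i \sqrt{6069219378}}{113}$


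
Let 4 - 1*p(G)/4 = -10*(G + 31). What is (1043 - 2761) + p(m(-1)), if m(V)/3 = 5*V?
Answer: -1062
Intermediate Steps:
m(V) = 15*V (m(V) = 3*(5*V) = 15*V)
p(G) = 1256 + 40*G (p(G) = 16 - (-40)*(G + 31) = 16 - (-40)*(31 + G) = 16 - 4*(-310 - 10*G) = 16 + (1240 + 40*G) = 1256 + 40*G)
(1043 - 2761) + p(m(-1)) = (1043 - 2761) + (1256 + 40*(15*(-1))) = -1718 + (1256 + 40*(-15)) = -1718 + (1256 - 600) = -1718 + 656 = -1062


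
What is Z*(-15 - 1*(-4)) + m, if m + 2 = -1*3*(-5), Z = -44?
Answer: 497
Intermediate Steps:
m = 13 (m = -2 - 1*3*(-5) = -2 - 3*(-5) = -2 + 15 = 13)
Z*(-15 - 1*(-4)) + m = -44*(-15 - 1*(-4)) + 13 = -44*(-15 + 4) + 13 = -44*(-11) + 13 = 484 + 13 = 497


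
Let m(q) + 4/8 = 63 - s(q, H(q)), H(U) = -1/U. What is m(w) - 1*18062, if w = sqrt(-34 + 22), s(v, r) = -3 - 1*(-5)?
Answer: -36003/2 ≈ -18002.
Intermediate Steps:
s(v, r) = 2 (s(v, r) = -3 + 5 = 2)
w = 2*I*sqrt(3) (w = sqrt(-12) = 2*I*sqrt(3) ≈ 3.4641*I)
m(q) = 121/2 (m(q) = -1/2 + (63 - 1*2) = -1/2 + (63 - 2) = -1/2 + 61 = 121/2)
m(w) - 1*18062 = 121/2 - 1*18062 = 121/2 - 18062 = -36003/2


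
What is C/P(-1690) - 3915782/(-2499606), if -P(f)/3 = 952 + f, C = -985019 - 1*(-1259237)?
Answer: 156753952/1249803 ≈ 125.42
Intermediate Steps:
C = 274218 (C = -985019 + 1259237 = 274218)
P(f) = -2856 - 3*f (P(f) = -3*(952 + f) = -2856 - 3*f)
C/P(-1690) - 3915782/(-2499606) = 274218/(-2856 - 3*(-1690)) - 3915782/(-2499606) = 274218/(-2856 + 5070) - 3915782*(-1/2499606) = 274218/2214 + 1957891/1249803 = 274218*(1/2214) + 1957891/1249803 = 45703/369 + 1957891/1249803 = 156753952/1249803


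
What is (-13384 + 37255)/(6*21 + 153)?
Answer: 7957/93 ≈ 85.559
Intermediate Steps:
(-13384 + 37255)/(6*21 + 153) = 23871/(126 + 153) = 23871/279 = 23871*(1/279) = 7957/93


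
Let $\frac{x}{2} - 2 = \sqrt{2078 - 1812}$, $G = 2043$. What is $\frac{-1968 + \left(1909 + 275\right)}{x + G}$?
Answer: $\frac{442152}{4189145} - \frac{432 \sqrt{266}}{4189145} \approx 0.10387$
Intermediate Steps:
$x = 4 + 2 \sqrt{266}$ ($x = 4 + 2 \sqrt{2078 - 1812} = 4 + 2 \sqrt{266} \approx 36.619$)
$\frac{-1968 + \left(1909 + 275\right)}{x + G} = \frac{-1968 + \left(1909 + 275\right)}{\left(4 + 2 \sqrt{266}\right) + 2043} = \frac{-1968 + 2184}{2047 + 2 \sqrt{266}} = \frac{216}{2047 + 2 \sqrt{266}}$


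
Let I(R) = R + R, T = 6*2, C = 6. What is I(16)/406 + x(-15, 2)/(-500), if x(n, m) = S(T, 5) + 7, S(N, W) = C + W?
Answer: 2173/50750 ≈ 0.042818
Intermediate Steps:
T = 12
S(N, W) = 6 + W
I(R) = 2*R
x(n, m) = 18 (x(n, m) = (6 + 5) + 7 = 11 + 7 = 18)
I(16)/406 + x(-15, 2)/(-500) = (2*16)/406 + 18/(-500) = 32*(1/406) + 18*(-1/500) = 16/203 - 9/250 = 2173/50750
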